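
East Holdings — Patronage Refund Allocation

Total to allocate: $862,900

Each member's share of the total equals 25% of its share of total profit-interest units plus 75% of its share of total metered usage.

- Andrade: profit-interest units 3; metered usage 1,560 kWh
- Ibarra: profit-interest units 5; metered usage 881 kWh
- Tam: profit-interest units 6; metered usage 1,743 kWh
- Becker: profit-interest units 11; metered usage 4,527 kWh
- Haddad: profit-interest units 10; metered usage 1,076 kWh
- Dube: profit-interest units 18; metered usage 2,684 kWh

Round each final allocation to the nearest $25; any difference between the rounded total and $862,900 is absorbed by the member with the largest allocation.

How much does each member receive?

Andrade: $93,175 | Ibarra: $66,075 | Tam: $114,875 | Becker: $279,675 | Haddad: $96,550 | Dube: $212,550

Profit-interest units total 53; metered usage total 12,471.
Combined weights (25% profit-interest units + 75% metered usage): Andrade 0.1080; Ibarra 0.0766; Tam 0.1331; Becker 0.3241; Haddad 0.1119; Dube 0.2463.
Raw shares: Andrade 93,166.11; Ibarra 66,070.38; Tam 114,873.63; Becker 279,699.04; Haddad 96,541.20; Dube 212,549.65.
After rounding ($25): Andrade $93,175; Ibarra $66,075; Tam $114,875; Becker $279,700; Haddad $96,550; Dube $212,550. Sum = $862,925.
Difference $862,900 − $862,925 = −$25 applied to largest allocation (Becker): Becker becomes $279,675.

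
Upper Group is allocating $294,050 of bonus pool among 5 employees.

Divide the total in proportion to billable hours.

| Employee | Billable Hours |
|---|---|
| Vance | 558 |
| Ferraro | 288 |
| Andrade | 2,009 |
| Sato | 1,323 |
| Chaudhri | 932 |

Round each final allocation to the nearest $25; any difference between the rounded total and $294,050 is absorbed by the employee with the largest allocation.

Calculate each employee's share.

Sum of billable hours: 5,110.
Unrounded shares: Vance 558/5,110 × $294,050 = 32,109.57; Ferraro 288/5,110 × $294,050 = 16,572.68; Andrade 2,009/5,110 × $294,050 = 115,605.96; Sato 1,323/5,110 × $294,050 = 76,130.75; Chaudhri 932/5,110 × $294,050 = 53,631.04.
After rounding ($25): Vance $32,100; Ferraro $16,575; Andrade $115,600; Sato $76,125; Chaudhri $53,625. Sum = $294,025.
Difference $294,050 − $294,025 = +$25 applied to largest allocation (Andrade): Andrade becomes $115,625.

Vance: $32,100 | Ferraro: $16,575 | Andrade: $115,625 | Sato: $76,125 | Chaudhri: $53,625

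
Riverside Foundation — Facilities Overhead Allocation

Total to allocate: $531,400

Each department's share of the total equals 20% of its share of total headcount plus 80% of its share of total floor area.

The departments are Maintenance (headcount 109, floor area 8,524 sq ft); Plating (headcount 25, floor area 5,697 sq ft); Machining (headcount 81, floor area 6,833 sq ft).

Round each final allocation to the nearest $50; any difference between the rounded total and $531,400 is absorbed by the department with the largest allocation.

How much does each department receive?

Maintenance: $226,000 · Plating: $127,400 · Machining: $178,000

Headcount total 215; floor area total 21,054.
Combined weights (20% headcount + 80% floor area): Maintenance 0.4253; Plating 0.2397; Machining 0.3350.
Raw shares: Maintenance 225,997.14; Plating 127,391.32; Machining 178,011.54.
After rounding ($50): Maintenance $226,000; Plating $127,400; Machining $178,000. Sum = $531,400.
No rounding difference to absorb.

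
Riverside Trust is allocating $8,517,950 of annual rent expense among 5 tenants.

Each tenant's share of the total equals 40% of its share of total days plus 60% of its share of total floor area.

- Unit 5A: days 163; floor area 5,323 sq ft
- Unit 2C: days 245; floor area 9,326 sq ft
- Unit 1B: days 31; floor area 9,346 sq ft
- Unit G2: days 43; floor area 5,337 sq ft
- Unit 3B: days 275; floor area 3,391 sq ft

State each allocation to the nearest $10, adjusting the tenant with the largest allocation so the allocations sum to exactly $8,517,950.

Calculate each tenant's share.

Days total 757; floor area total 32,723.
Composite weights (40% days + 60% floor area): Unit 5A 0.1837; Unit 2C 0.3005; Unit 1B 0.1877; Unit G2 0.1206; Unit 3B 0.2075.
Pro-rata amounts: Unit 5A 1,565,007.50; Unit 2C 2,559,280.94; Unit 1B 1,599,212.36; Unit G2 1,027,086.27; Unit 3B 1,767,362.93.
After rounding ($10): Unit 5A $1,565,010; Unit 2C $2,559,280; Unit 1B $1,599,210; Unit G2 $1,027,090; Unit 3B $1,767,360. Sum = $8,517,950.
No rounding difference to absorb.

Unit 5A: $1,565,010; Unit 2C: $2,559,280; Unit 1B: $1,599,210; Unit G2: $1,027,090; Unit 3B: $1,767,360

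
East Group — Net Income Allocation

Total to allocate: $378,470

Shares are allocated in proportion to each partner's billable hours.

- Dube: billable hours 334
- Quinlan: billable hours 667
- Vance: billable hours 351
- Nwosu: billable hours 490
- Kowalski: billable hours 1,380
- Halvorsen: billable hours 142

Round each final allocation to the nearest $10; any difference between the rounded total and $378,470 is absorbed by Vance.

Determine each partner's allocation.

Dube: $37,580 · Quinlan: $75,040 · Vance: $39,480 · Nwosu: $55,130 · Kowalski: $155,260 · Halvorsen: $15,980

Combined billable hours = 3,364.
Pro-rata amounts: Dube 334/3,364 × $378,470 = 37,576.99; Quinlan 667/3,364 × $378,470 = 75,041.47; Vance 351/3,364 × $378,470 = 39,489.59; Nwosu 490/3,364 × $378,470 = 55,127.91; Kowalski 1,380/3,364 × $378,470 = 155,258.20; Halvorsen 142/3,364 × $378,470 = 15,975.84.
At nearest $10: Dube $37,580; Quinlan $75,040; Vance $39,490; Nwosu $55,130; Kowalski $155,260; Halvorsen $15,980. Sum = $378,480.
Difference $378,470 − $378,480 = −$10 applied to Vance: Vance becomes $39,480.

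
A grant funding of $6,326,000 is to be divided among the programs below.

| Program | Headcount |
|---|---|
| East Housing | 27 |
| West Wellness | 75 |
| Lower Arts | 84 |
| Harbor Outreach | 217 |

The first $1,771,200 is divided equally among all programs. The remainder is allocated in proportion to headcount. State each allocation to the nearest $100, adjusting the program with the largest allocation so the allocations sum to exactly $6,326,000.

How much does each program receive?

East Housing: $748,000 | West Wellness: $1,290,500 | Lower Arts: $1,392,200 | Harbor Outreach: $2,895,300

Equal tier: $1,771,200 ÷ 4 = $442,800 apiece.
Remainder $4,554,800 by headcount (total 403): East Housing 305,160.30 → $305,200; West Wellness 847,667.49 → $847,700; Lower Arts 949,387.59 → $949,400; Harbor Outreach 2,452,584.62 → $2,452,600.
Rounding difference −$100 on remainder applied to Harbor Outreach.
Totals: East Housing $442,800 + $305,200 = $748,000; West Wellness $442,800 + $847,700 = $1,290,500; Lower Arts $442,800 + $949,400 = $1,392,200; Harbor Outreach $442,800 + $2,452,500 = $2,895,300.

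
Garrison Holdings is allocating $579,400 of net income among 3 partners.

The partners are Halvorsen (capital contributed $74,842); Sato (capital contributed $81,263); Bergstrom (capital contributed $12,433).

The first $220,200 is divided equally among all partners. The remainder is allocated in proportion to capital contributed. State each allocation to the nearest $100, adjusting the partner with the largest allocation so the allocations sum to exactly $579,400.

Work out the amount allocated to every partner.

Halvorsen: $232,900 · Sato: $246,600 · Bergstrom: $99,900

$220,200 shared equally gives $73,400 per partner.
Remainder $359,200 by capital contributed (total 168,538): Halvorsen 159,508.52 → $159,500; Sato 173,193.40 → $173,200; Bergstrom 26,498.08 → $26,500.
Totals: Halvorsen $73,400 + $159,500 = $232,900; Sato $73,400 + $173,200 = $246,600; Bergstrom $73,400 + $26,500 = $99,900.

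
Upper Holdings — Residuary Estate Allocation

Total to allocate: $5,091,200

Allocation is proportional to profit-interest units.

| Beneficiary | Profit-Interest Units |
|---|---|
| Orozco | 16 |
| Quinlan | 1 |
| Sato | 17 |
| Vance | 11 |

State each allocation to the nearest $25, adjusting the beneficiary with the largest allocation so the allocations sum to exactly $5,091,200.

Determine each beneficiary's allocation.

Total profit-interest units = 45.
Pro-rata amounts: Orozco 16/45 × $5,091,200 = 1,810,204.44; Quinlan 1/45 × $5,091,200 = 113,137.78; Sato 17/45 × $5,091,200 = 1,923,342.22; Vance 11/45 × $5,091,200 = 1,244,515.56.
After rounding ($25): Orozco $1,810,200; Quinlan $113,150; Sato $1,923,350; Vance $1,244,525. Sum = $5,091,225.
Difference $5,091,200 − $5,091,225 = −$25 applied to largest allocation (Sato): Sato becomes $1,923,325.

Orozco: $1,810,200 | Quinlan: $113,150 | Sato: $1,923,325 | Vance: $1,244,525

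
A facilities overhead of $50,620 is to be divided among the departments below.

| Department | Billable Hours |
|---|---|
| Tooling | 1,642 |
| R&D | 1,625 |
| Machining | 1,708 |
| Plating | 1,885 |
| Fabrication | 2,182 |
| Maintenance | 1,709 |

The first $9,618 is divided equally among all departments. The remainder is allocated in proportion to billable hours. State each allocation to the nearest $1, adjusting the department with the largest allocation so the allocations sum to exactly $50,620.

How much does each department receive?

Tooling: $7,865 | R&D: $7,800 | Machining: $8,117 | Plating: $8,792 | Fabrication: $9,925 | Maintenance: $8,121

$9,618 shared equally gives $1,603 per department.
Remainder $41,002 by billable hours (total 10,751): Tooling 6,262.23 → $6,262; R&D 6,197.40 → $6,197; Machining 6,513.94 → $6,514; Plating 7,188.98 → $7,189; Fabrication 8,321.68 → $8,322; Maintenance 6,517.76 → $6,518.
Totals: Tooling $1,603 + $6,262 = $7,865; R&D $1,603 + $6,197 = $7,800; Machining $1,603 + $6,514 = $8,117; Plating $1,603 + $7,189 = $8,792; Fabrication $1,603 + $8,322 = $9,925; Maintenance $1,603 + $6,518 = $8,121.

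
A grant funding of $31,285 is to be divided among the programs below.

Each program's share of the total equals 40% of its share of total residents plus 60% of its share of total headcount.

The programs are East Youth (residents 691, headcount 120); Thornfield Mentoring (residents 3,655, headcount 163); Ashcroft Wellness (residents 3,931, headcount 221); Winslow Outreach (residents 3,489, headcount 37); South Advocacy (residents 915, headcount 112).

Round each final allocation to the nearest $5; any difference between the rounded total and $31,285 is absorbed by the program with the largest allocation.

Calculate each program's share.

Totals — residents 12,681, headcount 653.
Composite weights (40% residents + 60% headcount): East Youth 0.1321; Thornfield Mentoring 0.2651; Ashcroft Wellness 0.3271; Winslow Outreach 0.1441; South Advocacy 0.1318.
Proportional shares: East Youth 4,131.39; Thornfield Mentoring 8,292.43; Ashcroft Wellness 10,232.05; Winslow Outreach 4,506.65; South Advocacy 4,122.48.
After rounding ($5): East Youth $4,130; Thornfield Mentoring $8,290; Ashcroft Wellness $10,230; Winslow Outreach $4,505; South Advocacy $4,120. Sum = $31,275.
Difference $31,285 − $31,275 = +$10 applied to largest allocation (Ashcroft Wellness): Ashcroft Wellness becomes $10,240.

East Youth: $4,130 · Thornfield Mentoring: $8,290 · Ashcroft Wellness: $10,240 · Winslow Outreach: $4,505 · South Advocacy: $4,120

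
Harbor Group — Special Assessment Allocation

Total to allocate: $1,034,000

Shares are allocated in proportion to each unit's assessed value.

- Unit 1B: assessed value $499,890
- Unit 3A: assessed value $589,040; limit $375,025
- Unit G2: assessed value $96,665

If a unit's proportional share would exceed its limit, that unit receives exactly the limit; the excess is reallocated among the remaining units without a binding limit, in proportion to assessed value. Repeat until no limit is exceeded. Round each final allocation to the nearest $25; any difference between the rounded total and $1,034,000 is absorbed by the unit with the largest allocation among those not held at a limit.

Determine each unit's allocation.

Unit 1B: $552,200 | Unit 3A: $375,025 | Unit G2: $106,775

Combined assessed value = 1,185,595.
Unconstrained shares: Unit 1B 435,972.03; Unit 3A 513,722.95; Unit G2 84,305.02.
Capped: Unit 3A ($375,025); balance $658,975 reallocated over remaining assessed value 596,555.
Remaining shares: Unit 1B 552,195.54 → $552,200; Unit G2 106,779.46 → $106,775.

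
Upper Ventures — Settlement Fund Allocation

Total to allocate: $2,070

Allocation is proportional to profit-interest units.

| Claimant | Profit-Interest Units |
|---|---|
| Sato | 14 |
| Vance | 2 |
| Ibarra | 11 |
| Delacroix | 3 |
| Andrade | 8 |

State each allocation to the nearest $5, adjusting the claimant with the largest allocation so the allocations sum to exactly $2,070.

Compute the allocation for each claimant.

Profit-interest units total: 38.
Raw shares: Sato 14/38 × $2,070 = 762.63; Vance 2/38 × $2,070 = 108.95; Ibarra 11/38 × $2,070 = 599.21; Delacroix 3/38 × $2,070 = 163.42; Andrade 8/38 × $2,070 = 435.79.
Rounded to nearest $5: Sato $765; Vance $110; Ibarra $600; Delacroix $165; Andrade $435. Sum = $2,075.
Difference $2,070 − $2,075 = −$5 applied to largest allocation (Sato): Sato becomes $760.

Sato: $760 | Vance: $110 | Ibarra: $600 | Delacroix: $165 | Andrade: $435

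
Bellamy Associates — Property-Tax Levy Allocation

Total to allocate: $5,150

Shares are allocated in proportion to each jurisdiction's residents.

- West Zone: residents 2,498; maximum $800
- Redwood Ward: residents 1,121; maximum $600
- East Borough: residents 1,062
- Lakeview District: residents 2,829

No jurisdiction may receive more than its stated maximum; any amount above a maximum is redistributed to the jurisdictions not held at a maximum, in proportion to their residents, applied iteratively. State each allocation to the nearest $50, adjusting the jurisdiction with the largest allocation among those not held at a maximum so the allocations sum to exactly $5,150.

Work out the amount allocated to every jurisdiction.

West Zone: $800 | Redwood Ward: $600 | East Borough: $1,000 | Lakeview District: $2,750

Total residents = 7,510.
Unconstrained shares: West Zone 1,713.01; Redwood Ward 768.73; East Borough 728.27; Lakeview District 1,939.99.
Capped: West Zone ($800), Redwood Ward ($600); balance $3,750 reallocated over remaining residents 3,891.
Shares after redistribution: East Borough 1,023.52 → $1,000; Lakeview District 2,726.48 → $2,750.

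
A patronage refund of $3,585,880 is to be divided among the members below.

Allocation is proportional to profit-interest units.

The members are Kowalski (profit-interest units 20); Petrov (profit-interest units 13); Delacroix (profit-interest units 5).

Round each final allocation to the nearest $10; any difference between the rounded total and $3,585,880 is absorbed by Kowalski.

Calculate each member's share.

Sum of profit-interest units: 38.
Pro-rata amounts: Kowalski 20/38 × $3,585,880 = 1,887,305.26; Petrov 13/38 × $3,585,880 = 1,226,748.42; Delacroix 5/38 × $3,585,880 = 471,826.32.
At nearest $10: Kowalski $1,887,310; Petrov $1,226,750; Delacroix $471,830. Sum = $3,585,890.
Difference $3,585,880 − $3,585,890 = −$10 applied to Kowalski: Kowalski becomes $1,887,300.

Kowalski: $1,887,300; Petrov: $1,226,750; Delacroix: $471,830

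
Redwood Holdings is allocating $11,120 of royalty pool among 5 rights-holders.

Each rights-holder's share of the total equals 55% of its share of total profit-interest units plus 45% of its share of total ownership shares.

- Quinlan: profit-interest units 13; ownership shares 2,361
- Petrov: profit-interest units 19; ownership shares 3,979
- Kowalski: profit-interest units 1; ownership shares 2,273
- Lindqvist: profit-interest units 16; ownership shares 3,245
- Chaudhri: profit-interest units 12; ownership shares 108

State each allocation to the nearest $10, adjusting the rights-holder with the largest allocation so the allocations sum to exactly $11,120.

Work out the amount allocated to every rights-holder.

Quinlan: $2,290 · Petrov: $3,570 · Kowalski: $1,050 · Lindqvist: $2,960 · Chaudhri: $1,250

Profit-interest units total 61; ownership shares total 11,966.
Combined weights (55% profit-interest units + 45% ownership shares): Quinlan 0.2060; Petrov 0.3209; Kowalski 0.0945; Lindqvist 0.2663; Chaudhri 0.1123.
Unrounded shares: Quinlan 2,290.74; Petrov 3,568.94; Kowalski 1,050.80; Lindqvist 2,961.21; Chaudhri 1,248.31.
After rounding ($10): Quinlan $2,290; Petrov $3,570; Kowalski $1,050; Lindqvist $2,960; Chaudhri $1,250. Sum = $11,120.
Sum already equals the total — no adjustment.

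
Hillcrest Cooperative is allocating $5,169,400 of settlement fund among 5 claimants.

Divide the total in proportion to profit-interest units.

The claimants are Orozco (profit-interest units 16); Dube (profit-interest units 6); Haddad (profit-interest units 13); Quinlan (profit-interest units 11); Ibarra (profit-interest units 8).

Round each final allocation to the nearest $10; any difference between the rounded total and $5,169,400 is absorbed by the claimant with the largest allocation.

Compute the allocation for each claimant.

Combined profit-interest units = 54.
Unrounded shares: Orozco 16/54 × $5,169,400 = 1,531,674.07; Dube 6/54 × $5,169,400 = 574,377.78; Haddad 13/54 × $5,169,400 = 1,244,485.19; Quinlan 11/54 × $5,169,400 = 1,053,025.93; Ibarra 8/54 × $5,169,400 = 765,837.04.
Rounded to nearest $10: Orozco $1,531,670; Dube $574,380; Haddad $1,244,490; Quinlan $1,053,030; Ibarra $765,840. Sum = $5,169,410.
Difference $5,169,400 − $5,169,410 = −$10 applied to largest allocation (Orozco): Orozco becomes $1,531,660.

Orozco: $1,531,660 | Dube: $574,380 | Haddad: $1,244,490 | Quinlan: $1,053,030 | Ibarra: $765,840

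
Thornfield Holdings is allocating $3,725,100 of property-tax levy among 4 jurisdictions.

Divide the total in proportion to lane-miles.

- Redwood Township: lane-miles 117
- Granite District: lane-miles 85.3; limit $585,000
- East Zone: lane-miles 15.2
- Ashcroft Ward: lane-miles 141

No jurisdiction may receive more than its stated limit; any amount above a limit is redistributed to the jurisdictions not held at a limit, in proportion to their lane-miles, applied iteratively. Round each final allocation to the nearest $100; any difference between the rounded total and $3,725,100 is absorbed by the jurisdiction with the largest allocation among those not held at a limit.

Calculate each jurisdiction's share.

Lane-miles total: 358.5.
Unconstrained shares: Redwood Township 1,215,723.01; Granite District 886,334.81; East Zone 157,940.08; Ashcroft Ward 1,465,102.09.
Capped: Granite District ($585,000); remaining pool $3,140,100 reallocated over remaining lane-miles 273.2.
Remaining shares: Redwood Township 1,344,771.96 → $1,344,800; East Zone 174,705.42 → $174,700; Ashcroft Ward 1,620,622.62 → $1,620,600.

Redwood Township: $1,344,800 · Granite District: $585,000 · East Zone: $174,700 · Ashcroft Ward: $1,620,600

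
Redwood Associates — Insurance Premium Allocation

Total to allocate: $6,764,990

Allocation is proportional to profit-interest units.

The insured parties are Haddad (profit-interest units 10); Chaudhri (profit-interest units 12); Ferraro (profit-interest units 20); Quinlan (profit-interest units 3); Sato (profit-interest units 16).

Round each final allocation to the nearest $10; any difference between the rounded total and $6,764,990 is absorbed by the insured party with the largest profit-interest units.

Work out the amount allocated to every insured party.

Total profit-interest units = 61.
Proportional shares: Haddad 10/61 × $6,764,990 = 1,109,014.75; Chaudhri 12/61 × $6,764,990 = 1,330,817.70; Ferraro 20/61 × $6,764,990 = 2,218,029.51; Quinlan 3/61 × $6,764,990 = 332,704.43; Sato 16/61 × $6,764,990 = 1,774,423.61.
At nearest $10: Haddad $1,109,010; Chaudhri $1,330,820; Ferraro $2,218,030; Quinlan $332,700; Sato $1,774,420. Sum = $6,764,980.
Difference $6,764,990 − $6,764,980 = +$10 applied to largest profit-interest units (Ferraro): Ferraro becomes $2,218,040.

Haddad: $1,109,010 | Chaudhri: $1,330,820 | Ferraro: $2,218,040 | Quinlan: $332,700 | Sato: $1,774,420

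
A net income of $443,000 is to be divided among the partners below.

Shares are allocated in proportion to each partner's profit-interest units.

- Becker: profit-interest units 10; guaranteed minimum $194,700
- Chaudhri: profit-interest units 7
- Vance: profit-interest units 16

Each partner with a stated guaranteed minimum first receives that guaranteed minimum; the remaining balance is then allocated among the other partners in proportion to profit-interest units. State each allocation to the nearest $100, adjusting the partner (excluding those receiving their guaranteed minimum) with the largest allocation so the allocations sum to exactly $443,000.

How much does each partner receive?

Minimums first: Becker $194,700. Residual $248,300.
Residual split over remaining profit-interest units 23: Chaudhri 75,569.57 → $75,600; Vance 172,730.43 → $172,700.

Becker: $194,700; Chaudhri: $75,600; Vance: $172,700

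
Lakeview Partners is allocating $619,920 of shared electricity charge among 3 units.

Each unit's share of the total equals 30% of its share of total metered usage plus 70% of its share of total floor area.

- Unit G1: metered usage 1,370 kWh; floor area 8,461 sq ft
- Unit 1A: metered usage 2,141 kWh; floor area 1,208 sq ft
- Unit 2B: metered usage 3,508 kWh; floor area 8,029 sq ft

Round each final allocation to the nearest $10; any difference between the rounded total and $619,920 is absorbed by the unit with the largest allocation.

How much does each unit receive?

Unit G1: $243,760 · Unit 1A: $86,350 · Unit 2B: $289,810

Metered usage total 7,019; floor area total 17,698.
Combined weights (30% metered usage + 70% floor area): Unit G1 0.3932; Unit 1A 0.1393; Unit 2B 0.4675.
Unrounded shares: Unit G1 243,758.11; Unit 1A 86,347.52; Unit 2B 289,814.36.
After rounding ($10): Unit G1 $243,760; Unit 1A $86,350; Unit 2B $289,810. Sum = $619,920.
Rounded total matches; no reconciliation needed.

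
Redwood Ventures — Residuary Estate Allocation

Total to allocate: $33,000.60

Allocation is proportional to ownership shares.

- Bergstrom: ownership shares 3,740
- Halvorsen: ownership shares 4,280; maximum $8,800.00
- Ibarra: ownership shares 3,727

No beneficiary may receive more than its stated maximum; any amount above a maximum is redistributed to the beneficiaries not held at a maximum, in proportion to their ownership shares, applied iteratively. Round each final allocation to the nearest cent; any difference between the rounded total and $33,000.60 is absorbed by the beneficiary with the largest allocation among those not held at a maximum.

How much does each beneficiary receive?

Sum of ownership shares: 11,747.
Unconstrained shares: Bergstrom 10,506.7033; Halvorsen 12,023.7140; Ibarra 10,470.1827.
Held at cap: Halvorsen ($8,800.00); residual $24,200.60 reallocated over remaining ownership shares 7,467.
Shares after redistribution: Bergstrom 12,121.3665 → $12,121.37; Ibarra 12,079.2335 → $12,079.23.

Bergstrom: $12,121.37 | Halvorsen: $8,800.00 | Ibarra: $12,079.23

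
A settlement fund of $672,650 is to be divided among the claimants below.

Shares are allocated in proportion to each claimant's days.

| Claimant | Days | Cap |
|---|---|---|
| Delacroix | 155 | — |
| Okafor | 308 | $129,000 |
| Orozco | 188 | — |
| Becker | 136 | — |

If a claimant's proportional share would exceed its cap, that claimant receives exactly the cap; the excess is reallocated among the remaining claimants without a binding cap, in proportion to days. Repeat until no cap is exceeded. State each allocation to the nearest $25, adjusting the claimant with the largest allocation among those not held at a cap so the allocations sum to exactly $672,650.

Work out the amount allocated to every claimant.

Total days = 787.
Proportional shares (ignoring caps): Delacroix 132,478.72; Okafor 263,248.03; Orozco 160,683.86; Becker 116,239.39.
Held at cap: Okafor ($129,000); residual $543,650 reallocated over remaining days 479.
Redistributed shares: Delacroix 175,920.15 → $175,925; Orozco 213,374.11 → $213,375; Becker 154,355.74 → $154,350.

Delacroix: $175,925 · Okafor: $129,000 · Orozco: $213,375 · Becker: $154,350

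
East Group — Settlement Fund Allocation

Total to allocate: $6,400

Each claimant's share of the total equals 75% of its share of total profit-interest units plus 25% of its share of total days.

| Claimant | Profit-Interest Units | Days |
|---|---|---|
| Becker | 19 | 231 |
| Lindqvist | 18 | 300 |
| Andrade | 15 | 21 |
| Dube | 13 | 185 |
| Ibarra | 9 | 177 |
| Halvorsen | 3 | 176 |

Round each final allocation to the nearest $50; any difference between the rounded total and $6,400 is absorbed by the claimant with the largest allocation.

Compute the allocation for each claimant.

Totals — profit-interest units 77, days 1,090.
Composite weights (75% profit-interest units + 25% days): Becker 0.2380; Lindqvist 0.2441; Andrade 0.1509; Dube 0.1691; Ibarra 0.1283; Halvorsen 0.0696.
Unrounded shares: Becker 1,523.50; Lindqvist 1,562.44; Andrade 965.89; Dube 1,081.95; Ibarra 820.86; Halvorsen 445.36.
After rounding ($50): Becker $1,500; Lindqvist $1,550; Andrade $950; Dube $1,100; Ibarra $800; Halvorsen $450. Sum = $6,350.
Difference $6,400 − $6,350 = +$50 applied to largest allocation (Lindqvist): Lindqvist becomes $1,600.

Becker: $1,500 · Lindqvist: $1,600 · Andrade: $950 · Dube: $1,100 · Ibarra: $800 · Halvorsen: $450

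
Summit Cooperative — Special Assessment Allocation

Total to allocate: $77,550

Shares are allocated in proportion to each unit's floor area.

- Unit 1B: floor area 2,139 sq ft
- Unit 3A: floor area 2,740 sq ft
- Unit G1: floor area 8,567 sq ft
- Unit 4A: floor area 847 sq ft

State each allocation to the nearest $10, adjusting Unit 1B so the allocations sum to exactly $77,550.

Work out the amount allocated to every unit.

Unit 1B: $11,600 | Unit 3A: $14,870 | Unit G1: $46,480 | Unit 4A: $4,600

Floor area total: 14,293.
Unrounded shares: Unit 1B 2,139/14,293 × $77,550 = 11,605.64; Unit 3A 2,740/14,293 × $77,550 = 14,866.51; Unit G1 8,567/14,293 × $77,550 = 46,482.25; Unit 4A 847/14,293 × $77,550 = 4,595.60.
Rounded to nearest $10: Unit 1B $11,610; Unit 3A $14,870; Unit G1 $46,480; Unit 4A $4,600. Sum = $77,560.
Difference $77,550 − $77,560 = −$10 applied to Unit 1B: Unit 1B becomes $11,600.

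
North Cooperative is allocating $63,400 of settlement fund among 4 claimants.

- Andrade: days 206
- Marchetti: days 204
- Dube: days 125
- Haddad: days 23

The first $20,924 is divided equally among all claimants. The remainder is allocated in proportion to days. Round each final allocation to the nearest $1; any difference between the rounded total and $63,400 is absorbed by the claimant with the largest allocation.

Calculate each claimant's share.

Equal tier: $20,924 ÷ 4 = $5,231 apiece.
Remainder $42,476 by days (total 558): Andrade 15,681.10 → $15,681; Marchetti 15,528.86 → $15,529; Dube 9,515.23 → $9,515; Haddad 1,750.80 → $1,751.
Totals: Andrade $5,231 + $15,681 = $20,912; Marchetti $5,231 + $15,529 = $20,760; Dube $5,231 + $9,515 = $14,746; Haddad $5,231 + $1,751 = $6,982.

Andrade: $20,912 | Marchetti: $20,760 | Dube: $14,746 | Haddad: $6,982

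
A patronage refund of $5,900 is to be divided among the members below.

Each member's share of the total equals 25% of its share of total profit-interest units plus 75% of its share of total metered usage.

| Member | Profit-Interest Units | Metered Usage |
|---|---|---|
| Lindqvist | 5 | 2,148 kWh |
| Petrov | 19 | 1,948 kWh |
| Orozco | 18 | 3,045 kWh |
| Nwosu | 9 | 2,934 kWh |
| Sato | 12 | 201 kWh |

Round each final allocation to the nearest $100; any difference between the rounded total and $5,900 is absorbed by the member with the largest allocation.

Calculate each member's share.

Totals — profit-interest units 63, metered usage 10,276.
Blended shares (25% profit-interest units + 75% metered usage): Lindqvist 0.1766; Petrov 0.2176; Orozco 0.2937; Nwosu 0.2499; Sato 0.0623.
Pro-rata amounts: Lindqvist 1,042.02; Petrov 1,283.68; Orozco 1,732.65; Nwosu 1,474.14; Sato 367.51.
After rounding ($100): Lindqvist $1,000; Petrov $1,300; Orozco $1,700; Nwosu $1,500; Sato $400. Sum = $5,900.
Rounded total matches; no reconciliation needed.

Lindqvist: $1,000 · Petrov: $1,300 · Orozco: $1,700 · Nwosu: $1,500 · Sato: $400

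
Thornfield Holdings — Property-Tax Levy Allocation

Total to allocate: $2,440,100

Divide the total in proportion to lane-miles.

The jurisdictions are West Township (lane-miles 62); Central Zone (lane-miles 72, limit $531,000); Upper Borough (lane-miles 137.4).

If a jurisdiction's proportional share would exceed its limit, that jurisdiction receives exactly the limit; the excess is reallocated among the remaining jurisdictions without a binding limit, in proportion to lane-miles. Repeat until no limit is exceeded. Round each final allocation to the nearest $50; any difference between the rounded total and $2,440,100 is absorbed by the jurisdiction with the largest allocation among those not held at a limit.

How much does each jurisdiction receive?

West Township: $593,600 | Central Zone: $531,000 | Upper Borough: $1,315,500

Total lane-miles = 271.4.
Unconstrained shares: West Township 557,428.89; Central Zone 647,336.77; Upper Borough 1,235,334.34.
Held at cap: Central Zone ($531,000); residual $1,909,100 reallocated over remaining lane-miles 199.4.
Redistributed shares: West Township 593,601.81 → $593,600; Upper Borough 1,315,498.19 → $1,315,500.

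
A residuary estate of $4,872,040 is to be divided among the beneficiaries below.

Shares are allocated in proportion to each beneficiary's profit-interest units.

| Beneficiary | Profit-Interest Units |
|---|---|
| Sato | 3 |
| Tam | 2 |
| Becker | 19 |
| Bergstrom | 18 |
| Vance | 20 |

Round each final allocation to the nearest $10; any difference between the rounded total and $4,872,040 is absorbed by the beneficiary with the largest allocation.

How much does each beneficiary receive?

Profit-interest units total: 62.
Raw shares: Sato 3/62 × $4,872,040 = 235,743.87; Tam 2/62 × $4,872,040 = 157,162.58; Becker 19/62 × $4,872,040 = 1,493,044.52; Bergstrom 18/62 × $4,872,040 = 1,414,463.23; Vance 20/62 × $4,872,040 = 1,571,625.81.
After rounding ($10): Sato $235,740; Tam $157,160; Becker $1,493,040; Bergstrom $1,414,460; Vance $1,571,630. Sum = $4,872,030.
Difference $4,872,040 − $4,872,030 = +$10 applied to largest allocation (Vance): Vance becomes $1,571,640.

Sato: $235,740; Tam: $157,160; Becker: $1,493,040; Bergstrom: $1,414,460; Vance: $1,571,640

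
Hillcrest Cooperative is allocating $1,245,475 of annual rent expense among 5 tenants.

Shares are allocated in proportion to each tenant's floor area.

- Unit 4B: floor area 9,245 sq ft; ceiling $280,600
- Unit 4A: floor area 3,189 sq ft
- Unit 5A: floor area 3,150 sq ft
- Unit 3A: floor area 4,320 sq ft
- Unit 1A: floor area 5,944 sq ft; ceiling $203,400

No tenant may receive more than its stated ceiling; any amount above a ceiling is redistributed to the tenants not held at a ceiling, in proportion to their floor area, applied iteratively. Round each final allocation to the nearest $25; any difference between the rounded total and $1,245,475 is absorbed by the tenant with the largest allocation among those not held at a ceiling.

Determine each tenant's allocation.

Unit 4B: $280,600 | Unit 4A: $227,825 | Unit 5A: $225,025 | Unit 3A: $308,625 | Unit 1A: $203,400

Total floor area = 25,848.
Pro-rata shares before constraints: Unit 4B 445,466.43; Unit 4A 153,660.62; Unit 5A 151,781.42; Unit 3A 208,157.38; Unit 1A 286,409.14.
Capped: Unit 4B ($280,600), Unit 1A ($203,400); remaining pool $761,475 reallocated over remaining floor area 10,659.
Remaining shares: Unit 4A 227,820.98 → $227,825; Unit 5A 225,034.83 → $225,025; Unit 3A 308,619.20 → $308,625.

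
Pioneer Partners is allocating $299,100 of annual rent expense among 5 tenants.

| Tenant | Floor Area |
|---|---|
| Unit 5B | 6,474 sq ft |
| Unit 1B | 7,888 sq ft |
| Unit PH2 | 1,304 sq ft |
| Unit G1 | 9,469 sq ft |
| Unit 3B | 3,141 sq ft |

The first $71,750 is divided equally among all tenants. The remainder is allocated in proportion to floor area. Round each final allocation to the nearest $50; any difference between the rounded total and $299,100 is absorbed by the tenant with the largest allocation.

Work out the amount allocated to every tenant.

$71,750 shared equally gives $14,350 per tenant.
Remainder $227,350 by floor area (total 28,276): Unit 5B 52,053.47 → $52,050; Unit 1B 63,422.58 → $63,400; Unit PH2 10,484.67 → $10,500; Unit G1 76,134.43 → $76,150; Unit 3B 25,254.86 → $25,250.
Totals: Unit 5B $14,350 + $52,050 = $66,400; Unit 1B $14,350 + $63,400 = $77,750; Unit PH2 $14,350 + $10,500 = $24,850; Unit G1 $14,350 + $76,150 = $90,500; Unit 3B $14,350 + $25,250 = $39,600.

Unit 5B: $66,400; Unit 1B: $77,750; Unit PH2: $24,850; Unit G1: $90,500; Unit 3B: $39,600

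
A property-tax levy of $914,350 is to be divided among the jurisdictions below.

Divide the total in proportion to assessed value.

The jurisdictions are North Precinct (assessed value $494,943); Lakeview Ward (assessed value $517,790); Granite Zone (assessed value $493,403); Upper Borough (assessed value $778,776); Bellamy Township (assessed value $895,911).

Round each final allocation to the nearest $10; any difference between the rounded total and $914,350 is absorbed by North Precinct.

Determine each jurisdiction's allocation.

North Precinct: $142,280 · Lakeview Ward: $148,840 · Granite Zone: $141,830 · Upper Borough: $223,860 · Bellamy Township: $257,540

Combined assessed value = 3,180,823.
Unrounded shares: North Precinct 494,943/3,180,823 × $914,350 = 142,274.86; Lakeview Ward 517,790/3,180,823 × $914,350 = 148,842.39; Granite Zone 493,403/3,180,823 × $914,350 = 141,832.17; Upper Borough 778,776/3,180,823 × $914,350 = 223,864.65; Bellamy Township 895,911/3,180,823 × $914,350 = 257,535.93.
At nearest $10: North Precinct $142,270; Lakeview Ward $148,840; Granite Zone $141,830; Upper Borough $223,860; Bellamy Township $257,540. Sum = $914,340.
Difference $914,350 − $914,340 = +$10 applied to North Precinct: North Precinct becomes $142,280.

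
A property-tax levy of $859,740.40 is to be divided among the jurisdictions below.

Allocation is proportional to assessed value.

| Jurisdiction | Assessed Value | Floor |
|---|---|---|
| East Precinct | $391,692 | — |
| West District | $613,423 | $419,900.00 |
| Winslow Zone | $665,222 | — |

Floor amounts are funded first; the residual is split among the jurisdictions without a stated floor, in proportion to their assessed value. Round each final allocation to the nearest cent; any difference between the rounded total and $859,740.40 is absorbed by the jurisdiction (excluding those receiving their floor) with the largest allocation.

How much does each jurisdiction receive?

Guaranteed amounts: West District $419,900.00. Residual $439,840.40.
Residual split over remaining assessed value 1,056,914: East Precinct 163,004.7156 → $163,004.72; Winslow Zone 276,835.6844 → $276,835.68.

East Precinct: $163,004.72; West District: $419,900.00; Winslow Zone: $276,835.68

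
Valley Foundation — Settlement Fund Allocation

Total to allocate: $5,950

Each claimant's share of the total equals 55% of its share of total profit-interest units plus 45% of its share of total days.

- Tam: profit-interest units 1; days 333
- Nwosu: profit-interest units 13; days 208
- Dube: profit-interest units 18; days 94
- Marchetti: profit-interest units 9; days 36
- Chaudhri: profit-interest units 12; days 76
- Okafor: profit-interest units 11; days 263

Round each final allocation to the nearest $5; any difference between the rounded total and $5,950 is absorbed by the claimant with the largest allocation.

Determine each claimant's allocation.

Tam: $935 · Nwosu: $1,215 · Dube: $1,170 · Marchetti: $555 · Chaudhri: $815 · Okafor: $1,260

Totals — profit-interest units 64, days 1,010.
Combined weights (55% profit-interest units + 45% days): Tam 0.1570; Nwosu 0.2044; Dube 0.1966; Marchetti 0.0934; Chaudhri 0.1370; Okafor 0.2117.
Unrounded shares: Tam 933.91; Nwosu 1,216.13; Dube 1,169.58; Marchetti 555.63; Chaudhri 815.07; Okafor 1,259.67.
Rounded to nearest $5: Tam $935; Nwosu $1,215; Dube $1,170; Marchetti $555; Chaudhri $815; Okafor $1,260. Sum = $5,950.
No rounding difference to absorb.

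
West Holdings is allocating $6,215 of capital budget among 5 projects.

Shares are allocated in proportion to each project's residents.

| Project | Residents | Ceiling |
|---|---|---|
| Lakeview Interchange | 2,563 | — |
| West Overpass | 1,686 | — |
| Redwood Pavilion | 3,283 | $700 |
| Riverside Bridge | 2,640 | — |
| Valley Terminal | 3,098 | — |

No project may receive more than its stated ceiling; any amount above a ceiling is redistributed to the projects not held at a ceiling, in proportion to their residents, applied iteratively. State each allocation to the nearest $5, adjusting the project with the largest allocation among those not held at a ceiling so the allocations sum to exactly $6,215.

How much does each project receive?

Lakeview Interchange: $1,415 · West Overpass: $930 · Redwood Pavilion: $700 · Riverside Bridge: $1,460 · Valley Terminal: $1,710

Residents total: 13,270.
Pro-rata shares before constraints: Lakeview Interchange 1,200.38; West Overpass 789.64; Redwood Pavilion 1,537.59; Riverside Bridge 1,236.44; Valley Terminal 1,450.95.
Capped: Redwood Pavilion ($700); balance $5,515 reallocated over remaining residents 9,987.
Shares after redistribution: Lakeview Interchange 1,415.33 → $1,415; West Overpass 931.04 → $930; Riverside Bridge 1,457.86 → $1,460; Valley Terminal 1,710.77 → $1,710.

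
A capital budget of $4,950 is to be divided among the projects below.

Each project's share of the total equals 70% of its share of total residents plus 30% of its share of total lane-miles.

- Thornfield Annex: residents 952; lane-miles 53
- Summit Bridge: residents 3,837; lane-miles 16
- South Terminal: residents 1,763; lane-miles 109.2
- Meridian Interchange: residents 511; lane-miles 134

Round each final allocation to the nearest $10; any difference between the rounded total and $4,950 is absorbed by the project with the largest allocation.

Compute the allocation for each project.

Thornfield Annex: $720; Summit Bridge: $1,960; South Terminal: $1,380; Meridian Interchange: $890

Residents total 7,063; lane-miles total 312.2.
Composite weights (70% residents + 30% lane-miles): Thornfield Annex 0.1453; Summit Bridge 0.3957; South Terminal 0.2797; Meridian Interchange 0.1794.
Unrounded shares: Thornfield Annex 719.13; Summit Bridge 1,958.48; South Terminal 1,384.32; Meridian Interchange 888.07.
Rounded to nearest $10: Thornfield Annex $720; Summit Bridge $1,960; South Terminal $1,380; Meridian Interchange $890. Sum = $4,950.
No rounding difference to absorb.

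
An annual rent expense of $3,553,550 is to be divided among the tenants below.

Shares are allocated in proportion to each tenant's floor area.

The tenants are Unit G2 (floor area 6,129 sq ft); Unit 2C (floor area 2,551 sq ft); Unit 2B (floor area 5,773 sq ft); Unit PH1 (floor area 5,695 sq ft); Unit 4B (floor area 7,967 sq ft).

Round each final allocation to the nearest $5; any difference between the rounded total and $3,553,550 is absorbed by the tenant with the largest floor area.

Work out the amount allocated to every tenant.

Unit G2: $774,665; Unit 2C: $322,430; Unit 2B: $729,670; Unit PH1: $719,810; Unit 4B: $1,006,975

Total floor area = 6,129 + 2,551 + 5,773 + 5,695 + 7,967 = 28,115.
Unrounded shares: Unit G2 774,665.05; Unit 2C 322,429.52; Unit 2B 729,669.01; Unit PH1 719,810.32; Unit 4B 1,006,976.09.
After rounding ($5): Unit G2 $774,665; Unit 2C $322,430; Unit 2B $729,670; Unit PH1 $719,810; Unit 4B $1,006,975. Sum = $3,553,550.
Sum already equals the total — no adjustment.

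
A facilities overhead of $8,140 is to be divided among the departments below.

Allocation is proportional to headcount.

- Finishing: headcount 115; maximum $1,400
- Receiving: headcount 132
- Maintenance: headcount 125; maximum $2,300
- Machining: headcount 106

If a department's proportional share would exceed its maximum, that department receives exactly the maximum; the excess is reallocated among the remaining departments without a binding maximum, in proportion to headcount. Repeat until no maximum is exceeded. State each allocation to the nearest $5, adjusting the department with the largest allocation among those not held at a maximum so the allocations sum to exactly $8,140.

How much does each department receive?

Combined headcount = 478.
Pro-rata shares before constraints: Finishing 1,958.37; Receiving 2,247.87; Maintenance 2,128.66; Machining 1,805.10.
Held at cap: Finishing ($1,400); residual $6,740 reallocated over remaining headcount 363.
Held at cap: Maintenance ($2,300); residual $4,440 reallocated over remaining headcount 238.
Redistributed shares: Receiving 2,462.52 → $2,465; Machining 1,977.48 → $1,975.

Finishing: $1,400 | Receiving: $2,465 | Maintenance: $2,300 | Machining: $1,975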